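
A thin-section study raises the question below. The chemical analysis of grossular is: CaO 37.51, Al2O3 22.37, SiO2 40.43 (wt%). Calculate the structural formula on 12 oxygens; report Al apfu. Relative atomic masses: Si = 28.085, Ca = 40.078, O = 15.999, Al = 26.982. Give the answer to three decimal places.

1.970 Al apfu

CaO: 37.51/56.077 = 0.66890 mol → 0.66890 mol Ca, 0.66890 mol O.
Al2O3: 22.37/101.961 = 0.21940 mol → 0.43880 mol Al, 0.65820 mol O.
SiO2: 40.43/60.083 = 0.67290 mol → 0.67290 mol Si, 1.34580 mol O.
Total oxygen = 2.67290 mol. Normalization factor = 12/2.67290 = 4.48951.
Al per 12 O = 0.43880 × 4.48951 = 1.970.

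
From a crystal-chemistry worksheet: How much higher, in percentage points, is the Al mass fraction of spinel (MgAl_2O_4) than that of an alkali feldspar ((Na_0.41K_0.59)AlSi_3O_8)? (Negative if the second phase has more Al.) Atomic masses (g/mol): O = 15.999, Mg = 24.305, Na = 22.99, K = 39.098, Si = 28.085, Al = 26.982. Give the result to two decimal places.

M(MgAl_2O_4) = 142.265 g/mol, so wt% Al = 53.964/142.265 × 100 = 37.93%.
M((Na_0.41K_0.59)AlSi_3O_8) = 271.723 g/mol, so wt% Al = 26.982/271.723 × 100 = 9.93%.
37.93 − 9.93 = 28.00 pp.

28.00 percentage points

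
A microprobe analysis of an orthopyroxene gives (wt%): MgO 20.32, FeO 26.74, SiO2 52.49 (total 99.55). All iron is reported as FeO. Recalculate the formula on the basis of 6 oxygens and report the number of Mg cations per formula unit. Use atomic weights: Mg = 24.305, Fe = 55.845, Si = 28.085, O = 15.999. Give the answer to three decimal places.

1.153 Mg apfu

MgO: 20.32/40.304 = 0.50417 mol → 0.50417 mol Mg, 0.50417 mol O.
FeO: 26.74/71.844 = 0.37220 mol → 0.37220 mol Fe, 0.37220 mol O.
SiO2: 52.49/60.083 = 0.87362 mol → 0.87362 mol Si, 1.74724 mol O.
Total oxygen = 2.62361 mol. Normalization factor = 6/2.62361 = 2.28693.
Mg per 6 O = 0.50417 × 2.28693 = 1.153.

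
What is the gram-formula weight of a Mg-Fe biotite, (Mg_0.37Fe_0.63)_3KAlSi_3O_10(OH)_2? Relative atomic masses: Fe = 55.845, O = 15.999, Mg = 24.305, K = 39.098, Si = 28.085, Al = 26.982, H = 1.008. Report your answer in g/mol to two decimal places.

The formula mass is the sum 1.11·24.305 + 1.89·55.845 + 1·39.098 + 1·26.982 + 3·28.085 + 12·15.999 + 2·1.008.

476.86 g/mol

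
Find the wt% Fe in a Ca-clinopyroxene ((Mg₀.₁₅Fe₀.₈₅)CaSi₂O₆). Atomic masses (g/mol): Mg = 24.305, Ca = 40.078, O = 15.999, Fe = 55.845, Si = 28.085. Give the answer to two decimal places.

19.51 weight percent

M((Mg₀.₁₅Fe₀.₈₅)CaSi₂O₆) = 243.356 g/mol.
Fe contributes 0.85 × 55.845 = 47.468 g per mole.
47.468/243.356 = 0.1951 → 19.51%.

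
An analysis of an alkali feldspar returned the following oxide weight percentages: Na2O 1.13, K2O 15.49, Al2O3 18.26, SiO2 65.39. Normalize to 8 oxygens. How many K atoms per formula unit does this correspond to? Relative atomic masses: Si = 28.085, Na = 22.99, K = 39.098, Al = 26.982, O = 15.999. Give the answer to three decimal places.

1.13 wt% Na2O ÷ 61.979 g/mol = 0.01823 mol, giving 0.03646 Na and 0.01823 O.
15.49 wt% K2O ÷ 94.195 g/mol = 0.16445 mol, giving 0.32890 K and 0.16445 O.
18.26 wt% Al2O3 ÷ 101.961 g/mol = 0.17909 mol, giving 0.35818 Al and 0.53727 O.
65.39 wt% SiO2 ÷ 60.083 g/mol = 1.08833 mol, giving 1.08833 Si and 2.17666 O.
Oxygen sums to 2.89661; scaling by 8/2.89661 = 2.76185 puts the formula on 8 O.
K: 0.32890 × 2.76185 = 0.908 atoms per formula unit.

0.908 K apfu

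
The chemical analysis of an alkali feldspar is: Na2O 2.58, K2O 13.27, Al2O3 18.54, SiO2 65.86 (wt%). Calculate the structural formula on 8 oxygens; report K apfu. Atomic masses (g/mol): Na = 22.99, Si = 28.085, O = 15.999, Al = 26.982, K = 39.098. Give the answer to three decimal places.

0.772 K apfu

Na2O (M=61.979): mol = 0.04163; Na = 0.08326, O = 0.04163.
K2O (M=94.195): mol = 0.14088; K = 0.28176, O = 0.14088.
Al2O3 (M=101.961): mol = 0.18183; Al = 0.36366, O = 0.54549.
SiO2 (M=60.083): mol = 1.09615; Si = 1.09615, O = 2.19230.
ΣO = 2.92030; factor = 8/ΣO = 2.73944.
K apfu = 0.28176 × 2.73944 = 0.772.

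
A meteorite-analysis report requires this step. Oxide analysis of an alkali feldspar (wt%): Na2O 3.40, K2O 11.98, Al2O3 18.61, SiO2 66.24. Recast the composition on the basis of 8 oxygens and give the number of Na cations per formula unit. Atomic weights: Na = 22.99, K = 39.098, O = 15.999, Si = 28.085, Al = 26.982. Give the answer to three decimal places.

Na2O: 3.40/61.979 = 0.05486 mol → 0.10972 mol Na, 0.05486 mol O.
K2O: 11.98/94.195 = 0.12718 mol → 0.25436 mol K, 0.12718 mol O.
Al2O3: 18.61/101.961 = 0.18252 mol → 0.36504 mol Al, 0.54756 mol O.
SiO2: 66.24/60.083 = 1.10247 mol → 1.10247 mol Si, 2.20494 mol O.
Total oxygen = 2.93454 mol. Normalization factor = 8/2.93454 = 2.72615.
Na per 8 O = 0.10972 × 2.72615 = 0.299.

0.299 Na apfu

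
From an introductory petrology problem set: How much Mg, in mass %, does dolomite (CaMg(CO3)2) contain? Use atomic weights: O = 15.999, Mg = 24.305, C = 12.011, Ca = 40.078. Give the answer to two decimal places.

Molar mass of CaMg(CO3)2: 1*40.078 + 1*24.305 + 2*12.011 + 6*15.999 = 184.399 g/mol.
Mass of Mg per formula unit: 1 × 24.305 = 24.305 g.
Weight fraction Mg = 24.305 / 184.399 = 0.1318.

13.18 mass %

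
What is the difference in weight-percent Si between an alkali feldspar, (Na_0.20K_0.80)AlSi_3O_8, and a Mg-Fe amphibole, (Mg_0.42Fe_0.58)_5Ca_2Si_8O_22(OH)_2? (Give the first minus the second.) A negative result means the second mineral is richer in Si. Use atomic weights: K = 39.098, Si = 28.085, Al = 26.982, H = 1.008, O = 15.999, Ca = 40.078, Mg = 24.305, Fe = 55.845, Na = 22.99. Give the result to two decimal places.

Si in (Na_0.20K_0.80)AlSi_3O_8: molar mass 275.105 g/mol; 3×28.085 = 84.255 g → 30.63 wt%.
Si in (Mg_0.42Fe_0.58)_5Ca_2Si_8O_22(OH)_2: molar mass 903.819 g/mol; 8×28.085 = 224.680 g → 24.86 wt%.
Difference = 30.63 − 24.86 = 5.77 percentage points.

5.77 percentage points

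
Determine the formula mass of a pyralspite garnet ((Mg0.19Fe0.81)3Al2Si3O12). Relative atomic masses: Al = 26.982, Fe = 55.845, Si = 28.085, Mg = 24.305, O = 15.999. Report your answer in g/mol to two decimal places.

M = 0.57×24.305 + 2.43×55.845 + 2×26.982 + 3×28.085 + 12×15.999

479.76 g/mol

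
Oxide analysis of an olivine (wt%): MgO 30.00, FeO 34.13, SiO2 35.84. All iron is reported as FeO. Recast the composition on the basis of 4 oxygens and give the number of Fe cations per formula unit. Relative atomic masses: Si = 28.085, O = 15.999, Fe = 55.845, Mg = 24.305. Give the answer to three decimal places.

0.788 Fe apfu

MgO (M=40.304): mol = 0.74434; Mg = 0.74434, O = 0.74434.
FeO (M=71.844): mol = 0.47506; Fe = 0.47506, O = 0.47506.
SiO2 (M=60.083): mol = 0.59651; Si = 0.59651, O = 1.19302.
ΣO = 2.41242; factor = 4/ΣO = 1.65809.
Fe apfu = 0.47506 × 1.65809 = 0.788.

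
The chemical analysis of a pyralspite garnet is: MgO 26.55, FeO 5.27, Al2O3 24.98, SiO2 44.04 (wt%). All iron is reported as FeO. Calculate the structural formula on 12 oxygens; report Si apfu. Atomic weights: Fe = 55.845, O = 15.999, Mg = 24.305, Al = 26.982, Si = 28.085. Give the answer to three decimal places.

2.999 Si apfu

MgO (M=40.304): mol = 0.65874; Mg = 0.65874, O = 0.65874.
FeO (M=71.844): mol = 0.07335; Fe = 0.07335, O = 0.07335.
Al2O3 (M=101.961): mol = 0.24500; Al = 0.49000, O = 0.73500.
SiO2 (M=60.083): mol = 0.73299; Si = 0.73299, O = 1.46598.
ΣO = 2.93307; factor = 12/ΣO = 4.09128.
Si apfu = 0.73299 × 4.09128 = 2.999.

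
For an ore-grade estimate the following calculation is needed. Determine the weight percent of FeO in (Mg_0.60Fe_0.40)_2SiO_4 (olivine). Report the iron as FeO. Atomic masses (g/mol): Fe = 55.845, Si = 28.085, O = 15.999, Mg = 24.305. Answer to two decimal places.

Formula mass = 165.923 g/mol.
0.80 Fe → 0.8000 mol FeO per formula unit; M(FeO) = 71.844, so FeO mass = 57.475 g.
57.475/165.923 × 100 = 34.64 wt%.

34.64 wt%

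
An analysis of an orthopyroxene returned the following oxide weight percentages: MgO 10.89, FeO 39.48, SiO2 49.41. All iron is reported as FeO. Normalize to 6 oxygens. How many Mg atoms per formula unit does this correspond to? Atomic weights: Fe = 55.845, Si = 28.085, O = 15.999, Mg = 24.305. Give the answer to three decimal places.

MgO: 10.89/40.304 = 0.27020 mol → 0.27020 mol Mg, 0.27020 mol O.
FeO: 39.48/71.844 = 0.54952 mol → 0.54952 mol Fe, 0.54952 mol O.
SiO2: 49.41/60.083 = 0.82236 mol → 0.82236 mol Si, 1.64472 mol O.
Total oxygen = 2.46444 mol. Normalization factor = 6/2.46444 = 2.43463.
Mg per 6 O = 0.27020 × 2.43463 = 0.658.

0.658 Mg apfu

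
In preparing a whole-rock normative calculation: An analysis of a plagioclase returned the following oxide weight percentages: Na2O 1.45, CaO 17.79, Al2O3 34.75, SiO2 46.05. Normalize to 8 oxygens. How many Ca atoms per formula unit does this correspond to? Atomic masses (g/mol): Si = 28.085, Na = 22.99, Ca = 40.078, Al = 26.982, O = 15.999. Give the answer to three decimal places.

1.45 wt% Na2O ÷ 61.979 g/mol = 0.02340 mol, giving 0.04680 Na and 0.02340 O.
17.79 wt% CaO ÷ 56.077 g/mol = 0.31724 mol, giving 0.31724 Ca and 0.31724 O.
34.75 wt% Al2O3 ÷ 101.961 g/mol = 0.34082 mol, giving 0.68164 Al and 1.02246 O.
46.05 wt% SiO2 ÷ 60.083 g/mol = 0.76644 mol, giving 0.76644 Si and 1.53288 O.
Oxygen sums to 2.89598; scaling by 8/2.89598 = 2.76245 puts the formula on 8 O.
Ca: 0.31724 × 2.76245 = 0.876 atoms per formula unit.

0.876 Ca apfu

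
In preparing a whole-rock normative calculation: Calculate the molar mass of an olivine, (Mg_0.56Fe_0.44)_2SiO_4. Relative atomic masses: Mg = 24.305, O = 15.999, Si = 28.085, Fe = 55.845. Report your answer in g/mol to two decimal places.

Mg: 1.12 × 24.305 = 27.2216
Fe: 0.88 × 55.845 = 49.1436
Si: 1 × 28.085 = 28.0850
O: 4 × 15.999 = 63.9960
Summing the contributions gives the formula mass.

168.45 g/mol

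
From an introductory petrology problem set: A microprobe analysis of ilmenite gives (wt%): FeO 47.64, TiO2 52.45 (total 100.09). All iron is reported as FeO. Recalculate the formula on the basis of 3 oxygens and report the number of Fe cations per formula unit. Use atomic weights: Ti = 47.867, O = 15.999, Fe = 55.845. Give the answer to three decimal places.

47.64 wt% FeO ÷ 71.844 g/mol = 0.66310 mol, giving 0.66310 Fe and 0.66310 O.
52.45 wt% TiO2 ÷ 79.865 g/mol = 0.65673 mol, giving 0.65673 Ti and 1.31346 O.
Oxygen sums to 1.97656; scaling by 3/1.97656 = 1.51779 puts the formula on 3 O.
Fe: 0.66310 × 1.51779 = 1.006 atoms per formula unit.

1.006 Fe apfu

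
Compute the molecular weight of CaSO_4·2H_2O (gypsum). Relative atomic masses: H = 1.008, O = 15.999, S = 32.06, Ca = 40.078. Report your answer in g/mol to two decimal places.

The formula mass is the sum 1·40.078 + 1·32.06 + 6·15.999 + 4·1.008.

172.16 g/mol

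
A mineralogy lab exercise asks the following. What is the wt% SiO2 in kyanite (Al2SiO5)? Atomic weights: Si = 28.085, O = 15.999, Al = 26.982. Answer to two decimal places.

Molar mass of Al2SiO5 = 2×26.982 + 1×28.085 + 5×15.999 = 162.044 g/mol.
Each formula unit contains 1 Si, equivalent to 1/1 = 1.0000 mol SiO2.
M(SiO2) = 1×28.085 + 2×15.999 = 60.083 g/mol.
Mass of SiO2 per formula unit = 1.0000 × 60.083 = 60.083 g.
SiO2 wt% = 60.083 / 162.044 × 100 = 37.08%.

37.08 wt%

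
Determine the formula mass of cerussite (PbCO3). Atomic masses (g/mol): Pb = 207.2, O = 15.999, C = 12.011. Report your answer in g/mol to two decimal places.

267.21 g/mol

The formula mass is the sum 1(207.2) + 1(12.011) + 3(15.999).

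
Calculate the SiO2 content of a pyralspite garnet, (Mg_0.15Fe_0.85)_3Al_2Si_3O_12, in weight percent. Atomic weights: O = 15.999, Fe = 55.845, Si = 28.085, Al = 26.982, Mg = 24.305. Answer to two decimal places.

M((Mg_0.15Fe_0.85)_3Al_2Si_3O_12) = 483.549 g/mol; M(SiO2) = 60.083 g/mol.
Moles SiO2 per formula unit = 3 Si ÷ 1 = 3.0000.
SiO2 fraction = (3.0000 × 60.083) / 483.549 = 180.249/483.549 = 0.3728.

37.28 wt%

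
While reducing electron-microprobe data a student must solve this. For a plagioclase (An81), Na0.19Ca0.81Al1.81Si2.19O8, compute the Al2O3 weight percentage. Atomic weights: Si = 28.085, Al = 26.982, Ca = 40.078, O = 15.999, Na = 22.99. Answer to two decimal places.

33.53 wt%

Formula mass = 275.167 g/mol.
1.81 Al → 0.9050 mol Al2O3 per formula unit; M(Al2O3) = 101.961, so Al2O3 mass = 92.275 g.
92.275/275.167 × 100 = 33.53 wt%.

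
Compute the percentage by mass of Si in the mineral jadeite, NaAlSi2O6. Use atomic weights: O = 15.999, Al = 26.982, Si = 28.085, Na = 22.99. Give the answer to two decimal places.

Formula mass = 1·22.99 + 1·26.982 + 2·28.085 + 6·15.999 = 202.136 g/mol, of which 56.170 g is Si.
So Si makes up 56.170/202.136 = 0.2779 of the mass, i.e. 27.79%.

27.79 wt%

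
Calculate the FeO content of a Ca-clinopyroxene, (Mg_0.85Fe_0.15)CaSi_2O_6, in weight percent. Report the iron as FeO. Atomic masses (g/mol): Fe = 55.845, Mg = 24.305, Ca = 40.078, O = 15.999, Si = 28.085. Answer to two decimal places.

4.87 wt%

Formula mass = 221.278 g/mol.
0.15 Fe → 0.1500 mol FeO per formula unit; M(FeO) = 71.844, so FeO mass = 10.777 g.
10.777/221.278 × 100 = 4.87 wt%.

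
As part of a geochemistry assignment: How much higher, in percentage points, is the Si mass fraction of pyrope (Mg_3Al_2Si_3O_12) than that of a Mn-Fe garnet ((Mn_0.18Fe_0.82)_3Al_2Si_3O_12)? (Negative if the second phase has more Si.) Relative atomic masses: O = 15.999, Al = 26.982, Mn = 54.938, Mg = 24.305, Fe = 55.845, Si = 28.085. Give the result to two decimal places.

M(Mg_3Al_2Si_3O_12) = 403.122 g/mol, so wt% Si = 84.255/403.122 × 100 = 20.90%.
M((Mn_0.18Fe_0.82)_3Al_2Si_3O_12) = 497.252 g/mol, so wt% Si = 84.255/497.252 × 100 = 16.94%.
20.90 − 16.94 = 3.96 pp.

3.96 percentage points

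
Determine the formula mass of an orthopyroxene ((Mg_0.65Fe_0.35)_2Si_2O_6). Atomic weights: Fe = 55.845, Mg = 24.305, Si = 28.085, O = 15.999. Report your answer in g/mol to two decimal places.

222.85 g/mol

The formula mass is the sum 1.30×24.305 + 0.70×55.845 + 2×28.085 + 6×15.999.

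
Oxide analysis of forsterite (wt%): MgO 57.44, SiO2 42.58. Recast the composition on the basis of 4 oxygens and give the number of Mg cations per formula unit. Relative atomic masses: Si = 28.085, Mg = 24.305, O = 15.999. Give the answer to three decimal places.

MgO (M=40.304): mol = 1.42517; Mg = 1.42517, O = 1.42517.
SiO2 (M=60.083): mol = 0.70869; Si = 0.70869, O = 1.41738.
ΣO = 2.84255; factor = 4/ΣO = 1.40719.
Mg apfu = 1.42517 × 1.40719 = 2.005.

2.005 Mg apfu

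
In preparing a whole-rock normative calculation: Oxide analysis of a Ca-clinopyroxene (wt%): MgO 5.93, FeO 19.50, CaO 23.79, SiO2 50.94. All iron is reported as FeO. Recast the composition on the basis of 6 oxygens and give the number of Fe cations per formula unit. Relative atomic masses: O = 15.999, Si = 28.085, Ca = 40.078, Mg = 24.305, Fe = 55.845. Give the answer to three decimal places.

0.642 Fe apfu

5.93 wt% MgO ÷ 40.304 g/mol = 0.14713 mol, giving 0.14713 Mg and 0.14713 O.
19.50 wt% FeO ÷ 71.844 g/mol = 0.27142 mol, giving 0.27142 Fe and 0.27142 O.
23.79 wt% CaO ÷ 56.077 g/mol = 0.42424 mol, giving 0.42424 Ca and 0.42424 O.
50.94 wt% SiO2 ÷ 60.083 g/mol = 0.84783 mol, giving 0.84783 Si and 1.69566 O.
Oxygen sums to 2.53845; scaling by 6/2.53845 = 2.36365 puts the formula on 6 O.
Fe: 0.27142 × 2.36365 = 0.642 atoms per formula unit.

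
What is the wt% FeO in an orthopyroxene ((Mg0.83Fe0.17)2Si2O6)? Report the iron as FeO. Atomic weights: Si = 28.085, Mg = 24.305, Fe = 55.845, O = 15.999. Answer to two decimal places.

11.55 wt%

Formula mass = 211.498 g/mol.
0.34 Fe → 0.3400 mol FeO per formula unit; M(FeO) = 71.844, so FeO mass = 24.427 g.
24.427/211.498 × 100 = 11.55 wt%.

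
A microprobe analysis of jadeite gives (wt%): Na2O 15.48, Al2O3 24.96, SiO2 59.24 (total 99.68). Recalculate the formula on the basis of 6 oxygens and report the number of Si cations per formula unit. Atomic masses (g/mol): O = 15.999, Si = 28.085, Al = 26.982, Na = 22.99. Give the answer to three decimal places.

Na2O: 15.48/61.979 = 0.24976 mol → 0.49952 mol Na, 0.24976 mol O.
Al2O3: 24.96/101.961 = 0.24480 mol → 0.48960 mol Al, 0.73440 mol O.
SiO2: 59.24/60.083 = 0.98597 mol → 0.98597 mol Si, 1.97194 mol O.
Total oxygen = 2.95610 mol. Normalization factor = 6/2.95610 = 2.02970.
Si per 6 O = 0.98597 × 2.02970 = 2.001.

2.001 Si apfu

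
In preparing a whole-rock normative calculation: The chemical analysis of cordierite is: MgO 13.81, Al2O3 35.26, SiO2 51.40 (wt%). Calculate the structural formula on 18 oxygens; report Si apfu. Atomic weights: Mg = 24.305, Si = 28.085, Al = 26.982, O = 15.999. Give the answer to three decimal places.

4.982 Si apfu

MgO (M=40.304): mol = 0.34265; Mg = 0.34265, O = 0.34265.
Al2O3 (M=101.961): mol = 0.34582; Al = 0.69164, O = 1.03746.
SiO2 (M=60.083): mol = 0.85548; Si = 0.85548, O = 1.71096.
ΣO = 3.09107; factor = 18/ΣO = 5.82323.
Si apfu = 0.85548 × 5.82323 = 4.982.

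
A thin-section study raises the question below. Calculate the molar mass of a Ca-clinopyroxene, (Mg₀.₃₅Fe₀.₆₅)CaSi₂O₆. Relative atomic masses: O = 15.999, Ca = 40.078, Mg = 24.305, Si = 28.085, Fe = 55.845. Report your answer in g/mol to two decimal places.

237.05 g/mol

M = 0.35·24.305 + 0.65·55.845 + 1·40.078 + 2·28.085 + 6·15.999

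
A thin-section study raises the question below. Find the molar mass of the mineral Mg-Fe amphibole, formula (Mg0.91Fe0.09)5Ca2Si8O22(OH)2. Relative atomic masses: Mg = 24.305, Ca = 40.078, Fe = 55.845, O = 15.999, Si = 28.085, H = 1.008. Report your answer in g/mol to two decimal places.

826.55 g/mol

M = 4.55×24.305 + 0.45×55.845 + 2×40.078 + 8×28.085 + 24×15.999 + 2×1.008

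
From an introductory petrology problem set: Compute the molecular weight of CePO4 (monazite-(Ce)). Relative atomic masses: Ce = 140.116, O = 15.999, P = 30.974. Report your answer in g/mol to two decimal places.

235.09 g/mol

The formula mass is the sum 1(140.116) + 1(30.974) + 4(15.999).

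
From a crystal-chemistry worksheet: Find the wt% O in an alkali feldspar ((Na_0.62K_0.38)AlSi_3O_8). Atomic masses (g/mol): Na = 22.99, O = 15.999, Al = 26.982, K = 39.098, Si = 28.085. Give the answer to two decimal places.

47.70 weight percent

Formula mass = 0.62*22.99 + 0.38*39.098 + 1*26.982 + 3*28.085 + 8*15.999 = 268.340 g/mol, of which 127.992 g is O.
So O makes up 127.992/268.340 = 0.4770 of the mass, i.e. 47.70%.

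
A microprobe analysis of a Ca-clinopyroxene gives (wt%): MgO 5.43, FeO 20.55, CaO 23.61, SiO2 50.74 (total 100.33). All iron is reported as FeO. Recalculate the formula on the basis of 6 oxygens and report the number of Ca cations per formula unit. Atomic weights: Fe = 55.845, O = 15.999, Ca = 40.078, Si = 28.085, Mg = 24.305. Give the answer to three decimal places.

MgO: 5.43/40.304 = 0.13473 mol → 0.13473 mol Mg, 0.13473 mol O.
FeO: 20.55/71.844 = 0.28604 mol → 0.28604 mol Fe, 0.28604 mol O.
CaO: 23.61/56.077 = 0.42103 mol → 0.42103 mol Ca, 0.42103 mol O.
SiO2: 50.74/60.083 = 0.84450 mol → 0.84450 mol Si, 1.68900 mol O.
Total oxygen = 2.53080 mol. Normalization factor = 6/2.53080 = 2.37079.
Ca per 6 O = 0.42103 × 2.37079 = 0.998.

0.998 Ca apfu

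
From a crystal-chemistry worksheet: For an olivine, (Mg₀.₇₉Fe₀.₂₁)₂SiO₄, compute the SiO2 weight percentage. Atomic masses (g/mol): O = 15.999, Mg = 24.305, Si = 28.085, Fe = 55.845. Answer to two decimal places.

Molar mass of (Mg₀.₇₉Fe₀.₂₁)₂SiO₄ = 1.58×24.305 + 0.42×55.845 + 1×28.085 + 4×15.999 = 153.938 g/mol.
Each formula unit contains 1 Si, equivalent to 1/1 = 1.0000 mol SiO2.
M(SiO2) = 1×28.085 + 2×15.999 = 60.083 g/mol.
Mass of SiO2 per formula unit = 1.0000 × 60.083 = 60.083 g.
SiO2 wt% = 60.083 / 153.938 × 100 = 39.03%.

39.03 wt%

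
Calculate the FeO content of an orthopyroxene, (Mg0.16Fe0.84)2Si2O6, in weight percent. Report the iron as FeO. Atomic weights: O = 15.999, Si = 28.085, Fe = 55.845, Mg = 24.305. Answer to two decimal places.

Molar mass of (Mg0.16Fe0.84)2Si2O6 = 0.32×24.305 + 1.68×55.845 + 2×28.085 + 6×15.999 = 253.761 g/mol.
Each formula unit contains 1.68 Fe, equivalent to 1.68/1 = 1.6800 mol FeO.
M(FeO) = 1×55.845 + 1×15.999 = 71.844 g/mol.
Mass of FeO per formula unit = 1.6800 × 71.844 = 120.698 g.
FeO wt% = 120.698 / 253.761 × 100 = 47.56%.

47.56 wt%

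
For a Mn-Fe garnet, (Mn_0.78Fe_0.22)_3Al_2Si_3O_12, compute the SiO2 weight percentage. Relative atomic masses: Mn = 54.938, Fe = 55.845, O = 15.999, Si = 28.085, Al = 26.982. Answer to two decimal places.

Formula mass = 495.620 g/mol.
3 Si → 3.0000 mol SiO2 per formula unit; M(SiO2) = 60.083, so SiO2 mass = 180.249 g.
180.249/495.620 × 100 = 36.37 wt%.

36.37 wt%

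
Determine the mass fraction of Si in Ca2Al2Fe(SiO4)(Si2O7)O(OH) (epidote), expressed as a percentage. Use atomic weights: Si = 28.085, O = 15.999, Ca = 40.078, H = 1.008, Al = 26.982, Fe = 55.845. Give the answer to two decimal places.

17.44 weight percent

M(Ca2Al2Fe(SiO4)(Si2O7)O(OH)) = 483.215 g/mol.
Si contributes 3 × 28.085 = 84.255 g per mole.
84.255/483.215 = 0.1744 → 17.44%.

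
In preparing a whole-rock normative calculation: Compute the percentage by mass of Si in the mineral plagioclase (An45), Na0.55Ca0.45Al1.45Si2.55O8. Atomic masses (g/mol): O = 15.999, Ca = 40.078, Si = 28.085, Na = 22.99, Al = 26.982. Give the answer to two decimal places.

26.58 mass %

Molar mass of Na0.55Ca0.45Al1.45Si2.55O8: 0.55×22.99 + 0.45×40.078 + 1.45×26.982 + 2.55×28.085 + 8×15.999 = 269.412 g/mol.
Mass of Si per formula unit: 2.55 × 28.085 = 71.617 g.
Weight fraction Si = 71.617 / 269.412 = 0.2658.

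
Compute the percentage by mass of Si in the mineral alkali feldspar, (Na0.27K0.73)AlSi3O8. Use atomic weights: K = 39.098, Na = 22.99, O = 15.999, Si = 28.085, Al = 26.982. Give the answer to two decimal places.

M((Na0.27K0.73)AlSi3O8) = 273.978 g/mol.
Si contributes 3 × 28.085 = 84.255 g per mole.
84.255/273.978 = 0.3075 → 30.75%.

30.75 weight percent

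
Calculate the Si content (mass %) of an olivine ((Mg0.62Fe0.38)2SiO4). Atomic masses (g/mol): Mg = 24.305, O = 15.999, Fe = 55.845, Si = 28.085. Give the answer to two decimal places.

17.06 mass %

Formula mass = 1.24*24.305 + 0.76*55.845 + 1*28.085 + 4*15.999 = 164.661 g/mol, of which 28.085 g is Si.
So Si makes up 28.085/164.661 = 0.1706 of the mass, i.e. 17.06%.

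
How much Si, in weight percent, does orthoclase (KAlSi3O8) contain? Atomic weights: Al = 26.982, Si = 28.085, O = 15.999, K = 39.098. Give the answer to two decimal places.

30.27 weight percent

Molar mass of KAlSi3O8: 1·39.098 + 1·26.982 + 3·28.085 + 8·15.999 = 278.327 g/mol.
Mass of Si per formula unit: 3 × 28.085 = 84.255 g.
Weight fraction Si = 84.255 / 278.327 = 0.3027.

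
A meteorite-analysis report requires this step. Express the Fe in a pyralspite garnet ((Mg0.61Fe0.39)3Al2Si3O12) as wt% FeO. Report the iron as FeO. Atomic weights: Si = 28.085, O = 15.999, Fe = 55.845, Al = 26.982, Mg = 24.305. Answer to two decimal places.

19.10 wt%

M((Mg0.61Fe0.39)3Al2Si3O12) = 440.024 g/mol; M(FeO) = 71.844 g/mol.
Moles FeO per formula unit = 1.17 Fe ÷ 1 = 1.1700.
FeO fraction = (1.1700 × 71.844) / 440.024 = 84.057/440.024 = 0.1910.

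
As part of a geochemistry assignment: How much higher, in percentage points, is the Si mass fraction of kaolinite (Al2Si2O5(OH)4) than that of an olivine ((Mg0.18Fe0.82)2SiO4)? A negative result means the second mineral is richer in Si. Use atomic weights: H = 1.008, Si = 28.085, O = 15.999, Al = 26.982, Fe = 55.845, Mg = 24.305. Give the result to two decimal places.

7.16 percentage points

First mineral: 56.170 g Si in 258.157 g formula = 21.76 wt% Si.
Second mineral: 28.085 g Si in 192.417 g formula = 14.60 wt% Si.
21.76% − 14.60% gives a difference of 7.16 percentage points.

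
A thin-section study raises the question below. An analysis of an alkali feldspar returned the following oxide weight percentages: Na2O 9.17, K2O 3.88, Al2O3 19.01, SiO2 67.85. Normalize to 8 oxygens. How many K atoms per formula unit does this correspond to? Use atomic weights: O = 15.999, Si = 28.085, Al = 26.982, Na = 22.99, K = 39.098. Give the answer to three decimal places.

Na2O (M=61.979): mol = 0.14795; Na = 0.29590, O = 0.14795.
K2O (M=94.195): mol = 0.04119; K = 0.08238, O = 0.04119.
Al2O3 (M=101.961): mol = 0.18644; Al = 0.37288, O = 0.55932.
SiO2 (M=60.083): mol = 1.12927; Si = 1.12927, O = 2.25854.
ΣO = 3.00700; factor = 8/ΣO = 2.66046.
K apfu = 0.08238 × 2.66046 = 0.219.

0.219 K apfu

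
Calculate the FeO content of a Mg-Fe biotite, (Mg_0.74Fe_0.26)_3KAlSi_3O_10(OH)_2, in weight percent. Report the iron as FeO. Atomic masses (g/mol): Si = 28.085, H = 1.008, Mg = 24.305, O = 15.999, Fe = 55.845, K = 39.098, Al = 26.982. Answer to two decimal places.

12.68 wt%

Molar mass of (Mg_0.74Fe_0.26)_3KAlSi_3O_10(OH)_2 = 2.22·24.305 + 0.78·55.845 + 1·39.098 + 1·26.982 + 3·28.085 + 12·15.999 + 2·1.008 = 441.855 g/mol.
Each formula unit contains 0.78 Fe, equivalent to 0.78/1 = 0.7800 mol FeO.
M(FeO) = 1×55.845 + 1×15.999 = 71.844 g/mol.
Mass of FeO per formula unit = 0.7800 × 71.844 = 56.038 g.
FeO wt% = 56.038 / 441.855 × 100 = 12.68%.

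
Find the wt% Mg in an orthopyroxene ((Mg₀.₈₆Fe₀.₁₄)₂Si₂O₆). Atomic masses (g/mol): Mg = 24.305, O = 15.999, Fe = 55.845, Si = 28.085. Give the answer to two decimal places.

19.94 mass %

Formula mass = 1.72*24.305 + 0.28*55.845 + 2*28.085 + 6*15.999 = 209.605 g/mol, of which 41.805 g is Mg.
So Mg makes up 41.805/209.605 = 0.1994 of the mass, i.e. 19.94%.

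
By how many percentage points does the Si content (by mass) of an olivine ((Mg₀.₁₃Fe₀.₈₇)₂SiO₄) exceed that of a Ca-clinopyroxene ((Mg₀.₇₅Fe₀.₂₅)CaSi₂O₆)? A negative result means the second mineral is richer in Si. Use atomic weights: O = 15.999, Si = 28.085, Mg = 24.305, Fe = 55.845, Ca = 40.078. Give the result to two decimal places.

M((Mg₀.₁₃Fe₀.₈₇)₂SiO₄) = 195.571 g/mol, so wt% Si = 28.085/195.571 × 100 = 14.36%.
M((Mg₀.₇₅Fe₀.₂₅)CaSi₂O₆) = 224.432 g/mol, so wt% Si = 56.170/224.432 × 100 = 25.03%.
14.36 − 25.03 = -10.67 pp.

-10.67 percentage points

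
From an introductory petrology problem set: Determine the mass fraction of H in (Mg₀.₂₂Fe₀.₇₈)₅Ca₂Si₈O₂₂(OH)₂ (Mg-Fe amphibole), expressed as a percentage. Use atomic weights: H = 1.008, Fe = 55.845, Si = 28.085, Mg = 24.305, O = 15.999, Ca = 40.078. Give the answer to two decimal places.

Molar mass of (Mg₀.₂₂Fe₀.₇₈)₅Ca₂Si₈O₂₂(OH)₂: 1.10·24.305 + 3.90·55.845 + 2·40.078 + 8·28.085 + 24·15.999 + 2·1.008 = 935.359 g/mol.
Mass of H per formula unit: 2 × 1.008 = 2.016 g.
Weight fraction H = 2.016 / 935.359 = 0.0022.

0.22 mass %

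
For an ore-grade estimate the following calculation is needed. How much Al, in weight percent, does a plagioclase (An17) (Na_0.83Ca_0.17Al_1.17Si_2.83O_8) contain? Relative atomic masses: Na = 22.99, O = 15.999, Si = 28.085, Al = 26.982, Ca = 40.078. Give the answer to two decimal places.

M(Na_0.83Ca_0.17Al_1.17Si_2.83O_8) = 264.936 g/mol.
Al contributes 1.17 × 26.982 = 31.569 g per mole.
31.569/264.936 = 0.1192 → 11.92%.

11.92 weight percent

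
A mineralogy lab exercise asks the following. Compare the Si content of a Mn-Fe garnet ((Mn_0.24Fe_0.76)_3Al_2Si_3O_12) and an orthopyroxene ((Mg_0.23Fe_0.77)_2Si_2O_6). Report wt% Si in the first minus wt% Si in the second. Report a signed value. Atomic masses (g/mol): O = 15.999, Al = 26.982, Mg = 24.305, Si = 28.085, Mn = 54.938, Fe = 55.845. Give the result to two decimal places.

-5.58 percentage points

M((Mn_0.24Fe_0.76)_3Al_2Si_3O_12) = 497.089 g/mol, so wt% Si = 84.255/497.089 × 100 = 16.95%.
M((Mg_0.23Fe_0.77)_2Si_2O_6) = 249.346 g/mol, so wt% Si = 56.170/249.346 × 100 = 22.53%.
16.95 − 22.53 = -5.58 pp.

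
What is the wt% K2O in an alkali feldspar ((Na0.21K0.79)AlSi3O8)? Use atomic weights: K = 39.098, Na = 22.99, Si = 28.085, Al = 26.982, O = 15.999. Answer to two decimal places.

13.53 wt%

M((Na0.21K0.79)AlSi3O8) = 274.944 g/mol; M(K2O) = 94.195 g/mol.
Moles K2O per formula unit = 0.79 K ÷ 2 = 0.3950.
K2O fraction = (0.3950 × 94.195) / 274.944 = 37.207/274.944 = 0.1353.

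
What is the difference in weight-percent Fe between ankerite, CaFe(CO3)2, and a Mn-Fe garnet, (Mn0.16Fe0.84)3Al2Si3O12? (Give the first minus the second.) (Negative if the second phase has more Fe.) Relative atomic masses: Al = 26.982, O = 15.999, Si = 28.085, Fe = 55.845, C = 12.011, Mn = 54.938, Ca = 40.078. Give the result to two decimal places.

-2.44 percentage points

First mineral: 55.845 g Fe in 215.939 g formula = 25.86 wt% Fe.
Second mineral: 140.729 g Fe in 497.307 g formula = 28.30 wt% Fe.
25.86% − 28.30% gives a difference of -2.44 percentage points.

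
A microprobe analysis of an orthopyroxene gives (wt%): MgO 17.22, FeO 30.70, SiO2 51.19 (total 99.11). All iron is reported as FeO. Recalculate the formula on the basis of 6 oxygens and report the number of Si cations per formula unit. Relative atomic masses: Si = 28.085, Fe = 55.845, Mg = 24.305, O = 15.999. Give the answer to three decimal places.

1.998 Si apfu

MgO (M=40.304): mol = 0.42725; Mg = 0.42725, O = 0.42725.
FeO (M=71.844): mol = 0.42731; Fe = 0.42731, O = 0.42731.
SiO2 (M=60.083): mol = 0.85199; Si = 0.85199, O = 1.70398.
ΣO = 2.55854; factor = 6/ΣO = 2.34509.
Si apfu = 0.85199 × 2.34509 = 1.998.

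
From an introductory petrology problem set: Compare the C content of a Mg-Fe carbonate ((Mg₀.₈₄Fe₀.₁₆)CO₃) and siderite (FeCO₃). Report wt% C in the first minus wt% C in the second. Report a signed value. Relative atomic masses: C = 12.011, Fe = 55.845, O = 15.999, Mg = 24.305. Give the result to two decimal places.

3.07 percentage points

C in (Mg₀.₈₄Fe₀.₁₆)CO₃: molar mass 89.359 g/mol; 1×12.011 = 12.011 g → 13.44 wt%.
C in FeCO₃: molar mass 115.853 g/mol; 1×12.011 = 12.011 g → 10.37 wt%.
Difference = 13.44 − 10.37 = 3.07 percentage points.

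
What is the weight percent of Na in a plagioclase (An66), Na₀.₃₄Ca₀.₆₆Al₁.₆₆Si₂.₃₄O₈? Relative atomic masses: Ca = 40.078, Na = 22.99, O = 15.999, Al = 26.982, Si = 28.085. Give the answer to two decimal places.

Formula mass = 0.34*22.99 + 0.66*40.078 + 1.66*26.982 + 2.34*28.085 + 8*15.999 = 272.769 g/mol, of which 7.817 g is Na.
So Na makes up 7.817/272.769 = 0.0287 of the mass, i.e. 2.87%.

2.87 mass %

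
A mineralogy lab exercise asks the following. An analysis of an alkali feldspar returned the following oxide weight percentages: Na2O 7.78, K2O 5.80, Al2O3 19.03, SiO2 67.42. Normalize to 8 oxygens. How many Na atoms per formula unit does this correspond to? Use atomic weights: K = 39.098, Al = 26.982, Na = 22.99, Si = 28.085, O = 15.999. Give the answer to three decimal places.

0.671 Na apfu

7.78 wt% Na2O ÷ 61.979 g/mol = 0.12553 mol, giving 0.25106 Na and 0.12553 O.
5.80 wt% K2O ÷ 94.195 g/mol = 0.06157 mol, giving 0.12314 K and 0.06157 O.
19.03 wt% Al2O3 ÷ 101.961 g/mol = 0.18664 mol, giving 0.37328 Al and 0.55992 O.
67.42 wt% SiO2 ÷ 60.083 g/mol = 1.12211 mol, giving 1.12211 Si and 2.24422 O.
Oxygen sums to 2.99124; scaling by 8/2.99124 = 2.67448 puts the formula on 8 O.
Na: 0.25106 × 2.67448 = 0.671 atoms per formula unit.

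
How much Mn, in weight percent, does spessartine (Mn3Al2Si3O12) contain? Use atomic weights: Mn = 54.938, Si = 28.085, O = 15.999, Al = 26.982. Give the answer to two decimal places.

33.29 weight percent

Molar mass of Mn3Al2Si3O12: 3*54.938 + 2*26.982 + 3*28.085 + 12*15.999 = 495.021 g/mol.
Mass of Mn per formula unit: 3 × 54.938 = 164.814 g.
Weight fraction Mn = 164.814 / 495.021 = 0.3329.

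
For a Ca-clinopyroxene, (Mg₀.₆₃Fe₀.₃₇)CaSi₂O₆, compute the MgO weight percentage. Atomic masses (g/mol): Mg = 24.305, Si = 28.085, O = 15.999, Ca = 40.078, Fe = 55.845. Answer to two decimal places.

Molar mass of (Mg₀.₆₃Fe₀.₃₇)CaSi₂O₆ = 0.63*24.305 + 0.37*55.845 + 1*40.078 + 2*28.085 + 6*15.999 = 228.217 g/mol.
Each formula unit contains 0.63 Mg, equivalent to 0.63/1 = 0.6300 mol MgO.
M(MgO) = 1×24.305 + 1×15.999 = 40.304 g/mol.
Mass of MgO per formula unit = 0.6300 × 40.304 = 25.392 g.
MgO wt% = 25.392 / 228.217 × 100 = 11.13%.

11.13 wt%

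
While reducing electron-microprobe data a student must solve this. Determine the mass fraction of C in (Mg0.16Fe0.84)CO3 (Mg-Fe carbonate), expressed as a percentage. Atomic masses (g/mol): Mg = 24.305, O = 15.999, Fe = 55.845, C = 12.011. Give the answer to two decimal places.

10.84 mass %

M((Mg0.16Fe0.84)CO3) = 110.807 g/mol.
C contributes 1 × 12.011 = 12.011 g per mole.
12.011/110.807 = 0.1084 → 10.84%.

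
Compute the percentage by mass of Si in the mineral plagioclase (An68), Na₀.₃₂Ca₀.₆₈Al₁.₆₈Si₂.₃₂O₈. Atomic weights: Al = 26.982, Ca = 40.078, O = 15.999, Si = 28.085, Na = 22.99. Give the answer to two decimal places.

23.86 mass %

Molar mass of Na₀.₃₂Ca₀.₆₈Al₁.₆₈Si₂.₃₂O₈: 0.32·22.99 + 0.68·40.078 + 1.68·26.982 + 2.32·28.085 + 8·15.999 = 273.089 g/mol.
Mass of Si per formula unit: 2.32 × 28.085 = 65.157 g.
Weight fraction Si = 65.157 / 273.089 = 0.2386.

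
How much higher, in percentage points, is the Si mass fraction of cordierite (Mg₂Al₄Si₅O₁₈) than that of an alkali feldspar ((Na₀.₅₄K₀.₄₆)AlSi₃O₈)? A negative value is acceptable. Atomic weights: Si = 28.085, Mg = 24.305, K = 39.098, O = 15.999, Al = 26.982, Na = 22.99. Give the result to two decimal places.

Si in Mg₂Al₄Si₅O₁₈: molar mass 584.945 g/mol; 5×28.085 = 140.425 g → 24.01 wt%.
Si in (Na₀.₅₄K₀.₄₆)AlSi₃O₈: molar mass 269.629 g/mol; 3×28.085 = 84.255 g → 31.25 wt%.
Difference = 24.01 − 31.25 = -7.24 percentage points.

-7.24 percentage points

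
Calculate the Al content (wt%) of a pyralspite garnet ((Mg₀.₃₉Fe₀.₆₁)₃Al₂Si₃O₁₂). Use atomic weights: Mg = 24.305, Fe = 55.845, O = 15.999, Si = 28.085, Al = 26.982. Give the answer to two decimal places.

Molar mass of (Mg₀.₃₉Fe₀.₆₁)₃Al₂Si₃O₁₂: 1.17×24.305 + 1.83×55.845 + 2×26.982 + 3×28.085 + 12×15.999 = 460.840 g/mol.
Mass of Al per formula unit: 2 × 26.982 = 53.964 g.
Weight fraction Al = 53.964 / 460.840 = 0.1171.

11.71 wt%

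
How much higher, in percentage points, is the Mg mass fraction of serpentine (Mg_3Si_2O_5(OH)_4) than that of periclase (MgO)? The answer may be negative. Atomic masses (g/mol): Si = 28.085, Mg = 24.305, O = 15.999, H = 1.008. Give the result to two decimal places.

First mineral: 72.915 g Mg in 277.108 g formula = 26.31 wt% Mg.
Second mineral: 24.305 g Mg in 40.304 g formula = 60.30 wt% Mg.
26.31% − 60.30% gives a difference of -33.99 percentage points.

-33.99 percentage points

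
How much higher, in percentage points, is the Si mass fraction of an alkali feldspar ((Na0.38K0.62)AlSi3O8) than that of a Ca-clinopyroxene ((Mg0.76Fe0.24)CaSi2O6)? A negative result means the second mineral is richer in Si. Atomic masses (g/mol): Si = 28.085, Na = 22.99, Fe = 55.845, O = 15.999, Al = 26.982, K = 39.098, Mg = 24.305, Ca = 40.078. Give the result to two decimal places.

First mineral: 84.255 g Si in 272.206 g formula = 30.95 wt% Si.
Second mineral: 56.170 g Si in 224.117 g formula = 25.06 wt% Si.
30.95% − 25.06% gives a difference of 5.89 percentage points.

5.89 percentage points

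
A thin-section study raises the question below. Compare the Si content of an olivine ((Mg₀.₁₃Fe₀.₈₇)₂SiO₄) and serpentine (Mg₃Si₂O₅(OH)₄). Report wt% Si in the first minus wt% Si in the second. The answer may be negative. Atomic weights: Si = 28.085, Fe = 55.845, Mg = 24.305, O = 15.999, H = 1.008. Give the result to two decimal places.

-5.91 percentage points

First mineral: 28.085 g Si in 195.571 g formula = 14.36 wt% Si.
Second mineral: 56.170 g Si in 277.108 g formula = 20.27 wt% Si.
14.36% − 20.27% gives a difference of -5.91 percentage points.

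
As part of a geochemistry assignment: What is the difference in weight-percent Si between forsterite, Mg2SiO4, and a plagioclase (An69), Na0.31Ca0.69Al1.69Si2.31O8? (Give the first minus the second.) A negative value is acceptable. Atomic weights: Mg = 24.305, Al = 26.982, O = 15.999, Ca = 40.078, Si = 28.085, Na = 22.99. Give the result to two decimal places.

M(Mg2SiO4) = 140.691 g/mol, so wt% Si = 28.085/140.691 × 100 = 19.96%.
M(Na0.31Ca0.69Al1.69Si2.31O8) = 273.249 g/mol, so wt% Si = 64.876/273.249 × 100 = 23.74%.
19.96 − 23.74 = -3.78 pp.

-3.78 percentage points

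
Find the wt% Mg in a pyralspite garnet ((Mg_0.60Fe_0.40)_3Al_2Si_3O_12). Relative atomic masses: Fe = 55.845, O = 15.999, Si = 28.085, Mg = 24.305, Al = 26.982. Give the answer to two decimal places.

M((Mg_0.60Fe_0.40)_3Al_2Si_3O_12) = 440.970 g/mol.
Mg contributes 1.80 × 24.305 = 43.749 g per mole.
43.749/440.970 = 0.0992 → 9.92%.

9.92 mass %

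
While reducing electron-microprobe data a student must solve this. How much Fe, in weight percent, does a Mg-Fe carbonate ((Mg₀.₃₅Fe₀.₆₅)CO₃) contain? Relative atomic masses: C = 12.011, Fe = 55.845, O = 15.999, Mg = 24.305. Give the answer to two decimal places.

34.63 weight percent

Formula mass = 0.35*24.305 + 0.65*55.845 + 1*12.011 + 3*15.999 = 104.814 g/mol, of which 36.299 g is Fe.
So Fe makes up 36.299/104.814 = 0.3463 of the mass, i.e. 34.63%.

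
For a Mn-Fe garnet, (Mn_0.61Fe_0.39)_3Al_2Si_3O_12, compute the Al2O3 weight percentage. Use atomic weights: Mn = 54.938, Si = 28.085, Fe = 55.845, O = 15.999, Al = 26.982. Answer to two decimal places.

Molar mass of (Mn_0.61Fe_0.39)_3Al_2Si_3O_12 = 1.83*54.938 + 1.17*55.845 + 2*26.982 + 3*28.085 + 12*15.999 = 496.082 g/mol.
Each formula unit contains 2 Al, equivalent to 2/2 = 1.0000 mol Al2O3.
M(Al2O3) = 2×26.982 + 3×15.999 = 101.961 g/mol.
Mass of Al2O3 per formula unit = 1.0000 × 101.961 = 101.961 g.
Al2O3 wt% = 101.961 / 496.082 × 100 = 20.55%.

20.55 wt%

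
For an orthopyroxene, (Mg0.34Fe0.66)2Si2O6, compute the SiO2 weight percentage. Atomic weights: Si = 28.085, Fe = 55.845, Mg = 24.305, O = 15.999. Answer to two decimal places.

49.57 wt%

Formula mass = 242.407 g/mol.
2 Si → 2.0000 mol SiO2 per formula unit; M(SiO2) = 60.083, so SiO2 mass = 120.166 g.
120.166/242.407 × 100 = 49.57 wt%.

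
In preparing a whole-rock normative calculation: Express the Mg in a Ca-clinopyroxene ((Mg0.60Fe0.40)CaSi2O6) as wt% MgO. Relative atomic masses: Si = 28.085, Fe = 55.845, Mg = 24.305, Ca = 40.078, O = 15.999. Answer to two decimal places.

10.55 wt%

M((Mg0.60Fe0.40)CaSi2O6) = 229.163 g/mol; M(MgO) = 40.304 g/mol.
Moles MgO per formula unit = 0.60 Mg ÷ 1 = 0.6000.
MgO fraction = (0.6000 × 40.304) / 229.163 = 24.182/229.163 = 0.1055.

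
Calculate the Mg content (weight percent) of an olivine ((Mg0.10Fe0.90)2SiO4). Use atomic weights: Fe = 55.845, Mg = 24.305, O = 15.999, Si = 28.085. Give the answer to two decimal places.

M((Mg0.10Fe0.90)2SiO4) = 197.463 g/mol.
Mg contributes 0.20 × 24.305 = 4.861 g per mole.
4.861/197.463 = 0.0246 → 2.46%.

2.46 weight percent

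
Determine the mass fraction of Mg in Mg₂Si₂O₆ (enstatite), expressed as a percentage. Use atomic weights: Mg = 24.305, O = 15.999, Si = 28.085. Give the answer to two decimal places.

Formula mass = 2*24.305 + 2*28.085 + 6*15.999 = 200.774 g/mol, of which 48.610 g is Mg.
So Mg makes up 48.610/200.774 = 0.2421 of the mass, i.e. 24.21%.

24.21 wt%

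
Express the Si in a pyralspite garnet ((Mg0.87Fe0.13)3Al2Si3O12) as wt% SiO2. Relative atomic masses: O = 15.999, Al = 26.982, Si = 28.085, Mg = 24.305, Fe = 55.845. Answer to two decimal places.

Formula mass = 415.423 g/mol.
3 Si → 3.0000 mol SiO2 per formula unit; M(SiO2) = 60.083, so SiO2 mass = 180.249 g.
180.249/415.423 × 100 = 43.39 wt%.

43.39 wt%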